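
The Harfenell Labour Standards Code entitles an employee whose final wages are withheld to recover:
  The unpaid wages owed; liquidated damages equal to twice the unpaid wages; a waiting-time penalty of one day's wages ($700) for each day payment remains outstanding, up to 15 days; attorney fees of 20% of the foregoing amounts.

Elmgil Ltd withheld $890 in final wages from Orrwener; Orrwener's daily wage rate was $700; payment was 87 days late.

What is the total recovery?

Doubled: 2 × $890 = $1,780
Penalty days: min(87, 15) = 15
Waiting-time penalty: 15 × $700 = $10,500
Subtotal: $890 + $1,780 + $10,500 = $13,170
Attorney fees: 20% of $13,170 = $2,634
Total award: $13,170 + $2,634 = $15,804

$15,804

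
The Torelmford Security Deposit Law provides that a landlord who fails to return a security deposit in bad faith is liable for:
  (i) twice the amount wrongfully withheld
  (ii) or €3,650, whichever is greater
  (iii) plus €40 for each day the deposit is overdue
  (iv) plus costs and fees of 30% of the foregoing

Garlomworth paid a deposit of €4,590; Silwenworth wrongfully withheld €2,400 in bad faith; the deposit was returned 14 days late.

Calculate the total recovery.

Recovery: €6,968

Doubled: 2 × €2,400 = €4,800
Minimum €3,650: €4,800 meets the minimum, no increase.
Late-return penalty: 14 × €40 = €560
Damages plus late penalty: €4,800 + €560 = €5,360
Costs and fees: 30% of €5,360 = €1,608
Total recovery: €5,360 + €1,608 = €6,968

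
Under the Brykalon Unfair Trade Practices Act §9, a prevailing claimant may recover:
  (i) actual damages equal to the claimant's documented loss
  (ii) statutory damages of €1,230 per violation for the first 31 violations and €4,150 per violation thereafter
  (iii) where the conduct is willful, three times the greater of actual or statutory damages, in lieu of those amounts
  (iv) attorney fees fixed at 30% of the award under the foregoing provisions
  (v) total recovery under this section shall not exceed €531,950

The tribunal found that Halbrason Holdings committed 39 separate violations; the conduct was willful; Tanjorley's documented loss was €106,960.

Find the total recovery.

Total recovery: €417,144

First 31 violations: 31 × €1,230 = €38,130
Remaining violations: (39 − 31) × €4,150 = €33,200
Statutory damages: €38,130 + €33,200 = €71,330
Greater of actual damages (€106,960) or statutory damages (€71,330): €106,960
Trebled: 3 × €106,960 = €320,880
Attorney fees: 30% of €320,880 = €96,264
Total before cap: €320,880 + €96,264 = €417,144
Cap at €531,950: €417,144 is within the cap, no reduction.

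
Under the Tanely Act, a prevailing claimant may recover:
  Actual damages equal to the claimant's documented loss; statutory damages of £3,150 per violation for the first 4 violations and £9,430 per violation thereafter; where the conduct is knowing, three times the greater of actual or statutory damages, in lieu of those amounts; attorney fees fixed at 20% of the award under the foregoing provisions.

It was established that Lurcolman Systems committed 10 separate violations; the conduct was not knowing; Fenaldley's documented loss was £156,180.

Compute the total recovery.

£270,432

First 4 violations: 4 × £3,150 = £12,600
Remaining violations: (10 − 4) × £9,430 = £56,580
Statutory damages: £12,600 + £56,580 = £69,180
Conduct not knowing: the in-lieu enhancement does not apply.
Actual plus statutory damages: £156,180 + £69,180 = £225,360
Attorney fees: 20% of £225,360 = £45,072
Total recovery: £225,360 + £45,072 = £270,432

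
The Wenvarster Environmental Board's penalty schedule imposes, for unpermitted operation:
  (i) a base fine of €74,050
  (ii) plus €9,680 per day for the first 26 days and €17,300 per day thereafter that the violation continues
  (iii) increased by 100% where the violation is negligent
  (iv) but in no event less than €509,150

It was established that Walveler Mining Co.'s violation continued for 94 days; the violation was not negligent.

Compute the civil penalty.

First 26 days: 26 × €9,680 = €251,680
Remaining days: (94 − 26) × €17,300 = €1,176,400
Per-day component: €251,680 + €1,176,400 = €1,428,080
Base plus per-day: €74,050 + €1,428,080 = €1,502,130
The violation was not negligent: no 100% increase.
Minimum €509,150: €1,502,130 meets the minimum, no increase.

€1,502,130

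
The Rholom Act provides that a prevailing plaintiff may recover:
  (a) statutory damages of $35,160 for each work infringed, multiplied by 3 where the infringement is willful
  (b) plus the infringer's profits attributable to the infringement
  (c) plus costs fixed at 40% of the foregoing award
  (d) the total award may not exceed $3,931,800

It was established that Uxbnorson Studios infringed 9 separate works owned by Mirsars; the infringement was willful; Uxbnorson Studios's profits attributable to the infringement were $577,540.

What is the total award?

Statutory damages: 9 × $35,160 = $316,440
Trebled: 3 × $316,440 = $949,320
Combined award: $949,320 + $577,540 = $1,526,860
Costs: 40% of $1,526,860 = $610,744
Award plus costs: $1,526,860 + $610,744 = $2,137,604
Cap at $3,931,800: $2,137,604 is within the cap, no reduction.

$2,137,604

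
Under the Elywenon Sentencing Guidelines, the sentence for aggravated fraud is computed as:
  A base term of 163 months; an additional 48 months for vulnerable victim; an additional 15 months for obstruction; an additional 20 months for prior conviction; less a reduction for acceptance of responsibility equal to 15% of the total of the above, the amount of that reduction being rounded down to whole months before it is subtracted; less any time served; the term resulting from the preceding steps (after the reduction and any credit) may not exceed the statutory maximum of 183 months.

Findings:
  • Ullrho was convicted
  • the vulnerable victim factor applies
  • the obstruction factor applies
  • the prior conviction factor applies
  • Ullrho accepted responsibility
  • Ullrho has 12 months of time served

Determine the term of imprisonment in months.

Vulnerable victim enhancement: +48 months
Obstruction enhancement: +15 months
Prior conviction enhancement: +20 months
Adjusted term: 163 months + 48 months + 15 months + 20 months = 246 months
Acceptance of responsibility reduction: 15% of 246 months = 36 months (rounded down)
After reduction: 246 − 36 = 210 months
Less time served: 210 months − 12 months = 198 months
Cap at 183 months: 198 months exceeds the cap → 183 months

183 months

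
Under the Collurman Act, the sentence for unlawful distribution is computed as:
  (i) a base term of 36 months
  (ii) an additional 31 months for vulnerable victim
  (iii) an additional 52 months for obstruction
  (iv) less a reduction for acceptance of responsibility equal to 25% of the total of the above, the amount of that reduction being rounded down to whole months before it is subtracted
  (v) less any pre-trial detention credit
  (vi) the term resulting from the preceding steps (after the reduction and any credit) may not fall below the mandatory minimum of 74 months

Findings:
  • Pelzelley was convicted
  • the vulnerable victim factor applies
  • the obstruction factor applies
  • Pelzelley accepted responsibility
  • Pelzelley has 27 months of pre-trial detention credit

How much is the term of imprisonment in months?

74 months

Vulnerable victim enhancement: +31 months
Obstruction enhancement: +52 months
Adjusted term: 36 months + 31 months + 52 months = 119 months
Acceptance of responsibility reduction: 25% of 119 months = 29 months (rounded down)
After reduction: 119 − 29 = 90 months
Less pre-trial detention credit: 90 months − 27 months = 63 months
Minimum 74 months: 63 months is below the minimum → 74 months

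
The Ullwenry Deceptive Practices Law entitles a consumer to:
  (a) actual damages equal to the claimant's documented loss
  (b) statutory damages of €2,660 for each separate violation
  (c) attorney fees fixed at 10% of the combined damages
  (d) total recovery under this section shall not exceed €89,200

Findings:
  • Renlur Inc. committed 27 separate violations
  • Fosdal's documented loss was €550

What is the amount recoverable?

Statutory damages: 27 × €2,660 = €71,820
Combined damages: €550 + €71,820 = €72,370
Attorney fees: 10% of €72,370 = €7,237
Total before cap: €72,370 + €7,237 = €79,607
Cap at €89,200: €79,607 is within the cap, no reduction.

€79,607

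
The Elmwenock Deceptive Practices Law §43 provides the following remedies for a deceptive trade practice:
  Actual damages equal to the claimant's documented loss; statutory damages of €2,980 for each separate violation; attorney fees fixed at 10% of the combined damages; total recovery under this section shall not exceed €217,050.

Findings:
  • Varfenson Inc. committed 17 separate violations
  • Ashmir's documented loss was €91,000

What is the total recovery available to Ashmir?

Statutory damages: 17 × €2,980 = €50,660
Combined damages: €91,000 + €50,660 = €141,660
Attorney fees: 10% of €141,660 = €14,166
Total before cap: €141,660 + €14,166 = €155,826
Cap at €217,050: €155,826 is within the cap, no reduction.

€155,826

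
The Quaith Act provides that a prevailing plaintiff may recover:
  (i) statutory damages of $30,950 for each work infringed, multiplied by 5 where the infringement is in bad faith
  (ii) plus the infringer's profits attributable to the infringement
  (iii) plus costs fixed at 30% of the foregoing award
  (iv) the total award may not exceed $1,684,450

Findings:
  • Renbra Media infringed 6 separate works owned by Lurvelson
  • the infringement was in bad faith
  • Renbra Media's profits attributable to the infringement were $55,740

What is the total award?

$1,279,512

Statutory damages: 6 × $30,950 = $185,700
Multiplied by 5: 5 × $185,700 = $928,500
Combined award: $928,500 + $55,740 = $984,240
Costs: 30% of $984,240 = $295,272
Award plus costs: $984,240 + $295,272 = $1,279,512
Cap at $1,684,450: $1,279,512 is within the cap, no reduction.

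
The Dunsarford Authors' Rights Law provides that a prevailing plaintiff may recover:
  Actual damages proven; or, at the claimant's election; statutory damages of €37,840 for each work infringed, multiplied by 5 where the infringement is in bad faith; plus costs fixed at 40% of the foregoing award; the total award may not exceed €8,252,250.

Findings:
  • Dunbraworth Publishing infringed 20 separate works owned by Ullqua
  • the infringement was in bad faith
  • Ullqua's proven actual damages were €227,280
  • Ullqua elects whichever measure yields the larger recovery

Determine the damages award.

€5,297,600

Statutory damages: 20 × €37,840 = €756,800
Multiplied by 5: 5 × €756,800 = €3,784,000
Greater of actual damages (€227,280) or enhanced statutory damages (€3,784,000): €3,784,000
Costs: 40% of €3,784,000 = €1,513,600
Award plus costs: €3,784,000 + €1,513,600 = €5,297,600
Cap at €8,252,250: €5,297,600 is within the cap, no reduction.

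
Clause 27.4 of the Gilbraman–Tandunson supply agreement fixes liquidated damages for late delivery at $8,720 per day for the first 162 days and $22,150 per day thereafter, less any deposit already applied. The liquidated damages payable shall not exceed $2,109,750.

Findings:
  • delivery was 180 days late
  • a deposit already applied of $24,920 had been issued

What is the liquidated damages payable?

$1,786,420

First 162 days: 162 × $8,720 = $1,412,640
Remaining days: (180 − 162) × $22,150 = $398,700
Accrued per-day damages: $1,412,640 + $398,700 = $1,811,340
Less deposit already applied: $1,811,340 − $24,920 = $1,786,420
Cap at $2,109,750: $1,786,420 is within the cap, no reduction.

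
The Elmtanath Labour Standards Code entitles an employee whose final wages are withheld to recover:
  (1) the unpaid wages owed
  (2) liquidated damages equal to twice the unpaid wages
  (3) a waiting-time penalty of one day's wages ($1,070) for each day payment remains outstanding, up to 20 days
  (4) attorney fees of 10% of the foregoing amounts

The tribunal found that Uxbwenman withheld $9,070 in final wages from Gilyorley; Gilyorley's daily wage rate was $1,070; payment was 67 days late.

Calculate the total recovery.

Doubled: 2 × $9,070 = $18,140
Penalty days: min(67, 20) = 20
Waiting-time penalty: 20 × $1,070 = $21,400
Subtotal: $9,070 + $18,140 + $21,400 = $48,610
Attorney fees: 10% of $48,610 = $4,861
Total award: $48,610 + $4,861 = $53,471

$53,471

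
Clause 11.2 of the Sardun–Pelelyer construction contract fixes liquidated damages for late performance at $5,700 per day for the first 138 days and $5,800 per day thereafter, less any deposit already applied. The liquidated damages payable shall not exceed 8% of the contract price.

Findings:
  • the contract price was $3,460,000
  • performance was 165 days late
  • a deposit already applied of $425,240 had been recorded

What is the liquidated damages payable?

$276,800

First 138 days: 138 × $5,700 = $786,600
Remaining days: (165 − 138) × $5,800 = $156,600
Accrued per-day damages: $786,600 + $156,600 = $943,200
Less deposit already applied: $943,200 − $425,240 = $517,960
Cap: 8% of $3,460,000 = $276,800
Cap at $276,800: $517,960 exceeds the cap → $276,800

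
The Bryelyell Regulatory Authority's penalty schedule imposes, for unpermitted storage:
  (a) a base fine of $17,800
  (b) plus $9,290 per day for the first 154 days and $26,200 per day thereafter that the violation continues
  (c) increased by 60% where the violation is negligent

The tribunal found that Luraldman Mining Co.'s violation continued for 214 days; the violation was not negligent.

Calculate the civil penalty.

First 154 days: 154 × $9,290 = $1,430,660
Remaining days: (214 − 154) × $26,200 = $1,572,000
Per-day component: $1,430,660 + $1,572,000 = $3,002,660
Base plus per-day: $17,800 + $3,002,660 = $3,020,460
The violation was not negligent: no 60% increase.

$3,020,460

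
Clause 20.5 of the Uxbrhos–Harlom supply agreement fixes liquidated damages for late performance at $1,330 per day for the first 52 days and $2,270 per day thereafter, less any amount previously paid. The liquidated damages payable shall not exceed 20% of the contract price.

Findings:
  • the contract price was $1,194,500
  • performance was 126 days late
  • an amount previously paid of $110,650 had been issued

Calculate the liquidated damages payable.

First 52 days: 52 × $1,330 = $69,160
Remaining days: (126 − 52) × $2,270 = $167,980
Accrued per-day damages: $69,160 + $167,980 = $237,140
Less amount previously paid: $237,140 − $110,650 = $126,490
Cap: 20% of $1,194,500 = $238,900
Cap at $238,900: $126,490 is within the cap, no reduction.

$126,490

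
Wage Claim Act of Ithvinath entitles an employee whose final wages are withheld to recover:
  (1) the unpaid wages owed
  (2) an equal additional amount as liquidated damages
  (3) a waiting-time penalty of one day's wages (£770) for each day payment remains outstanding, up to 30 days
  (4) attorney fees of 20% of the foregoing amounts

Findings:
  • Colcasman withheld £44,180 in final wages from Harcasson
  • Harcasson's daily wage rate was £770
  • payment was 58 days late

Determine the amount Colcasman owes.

£133,752

Liquidated damages (equal amount): £44,180
Penalty days: min(58, 30) = 30
Waiting-time penalty: 30 × £770 = £23,100
Subtotal: £44,180 + £44,180 + £23,100 = £111,460
Attorney fees: 20% of £111,460 = £22,292
Total award: £111,460 + £22,292 = £133,752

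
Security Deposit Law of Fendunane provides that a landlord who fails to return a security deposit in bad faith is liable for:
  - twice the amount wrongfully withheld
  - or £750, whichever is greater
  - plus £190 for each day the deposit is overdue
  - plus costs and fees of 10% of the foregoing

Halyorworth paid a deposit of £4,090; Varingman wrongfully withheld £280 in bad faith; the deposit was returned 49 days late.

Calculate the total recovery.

£11,066

Doubled: 2 × £280 = £560
Minimum £750: £560 is below the minimum → £750
Late-return penalty: 49 × £190 = £9,310
Damages plus late penalty: £750 + £9,310 = £10,060
Costs and fees: 10% of £10,060 = £1,006
Total recovery: £10,060 + £1,006 = £11,066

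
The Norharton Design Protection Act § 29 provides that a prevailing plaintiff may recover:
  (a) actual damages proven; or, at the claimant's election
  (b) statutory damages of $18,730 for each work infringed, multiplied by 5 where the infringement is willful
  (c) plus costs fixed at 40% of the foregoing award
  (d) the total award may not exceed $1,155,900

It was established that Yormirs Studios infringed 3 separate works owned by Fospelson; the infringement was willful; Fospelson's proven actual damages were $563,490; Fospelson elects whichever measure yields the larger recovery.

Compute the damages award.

Statutory damages: 3 × $18,730 = $56,190
Multiplied by 5: 5 × $56,190 = $280,950
Greater of actual damages ($563,490) or enhanced statutory damages ($280,950): $563,490
Costs: 40% of $563,490 = $225,396
Award plus costs: $563,490 + $225,396 = $788,886
Cap at $1,155,900: $788,886 is within the cap, no reduction.

Award: $788,886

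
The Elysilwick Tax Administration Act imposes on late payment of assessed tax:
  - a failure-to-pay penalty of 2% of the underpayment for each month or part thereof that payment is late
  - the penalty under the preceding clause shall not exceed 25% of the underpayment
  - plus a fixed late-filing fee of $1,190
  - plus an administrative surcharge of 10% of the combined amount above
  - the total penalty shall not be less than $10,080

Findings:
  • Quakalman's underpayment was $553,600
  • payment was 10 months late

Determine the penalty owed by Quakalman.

Accrued rate: 2% × 10 = 20%, capped at 25% → 20%
Failure-to-pay penalty: 20% of $553,600 = $110,720
Penalty before surcharge: $110,720 + $1,190 = $111,910
Administrative surcharge: 10% of $111,910 = $11,191
Total penalty: $111,910 + $11,191 = $123,101
Minimum $10,080: $123,101 meets the minimum, no increase.

Penalty: $123,101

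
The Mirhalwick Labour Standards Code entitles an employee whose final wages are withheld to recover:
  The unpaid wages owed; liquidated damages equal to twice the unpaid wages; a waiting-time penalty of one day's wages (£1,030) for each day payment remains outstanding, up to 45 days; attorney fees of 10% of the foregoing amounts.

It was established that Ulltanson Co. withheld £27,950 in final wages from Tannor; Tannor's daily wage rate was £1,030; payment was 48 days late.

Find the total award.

Doubled: 2 × £27,950 = £55,900
Penalty days: min(48, 45) = 45
Waiting-time penalty: 45 × £1,030 = £46,350
Subtotal: £27,950 + £55,900 + £46,350 = £130,200
Attorney fees: 10% of £130,200 = £13,020
Total award: £130,200 + £13,020 = £143,220

£143,220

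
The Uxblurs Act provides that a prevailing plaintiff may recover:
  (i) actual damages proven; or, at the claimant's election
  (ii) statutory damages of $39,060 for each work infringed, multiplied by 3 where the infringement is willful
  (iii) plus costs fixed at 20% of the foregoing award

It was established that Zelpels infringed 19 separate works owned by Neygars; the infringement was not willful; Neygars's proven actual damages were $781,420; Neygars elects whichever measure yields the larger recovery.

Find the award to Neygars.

$937,704

Statutory damages: 19 × $39,060 = $742,140
Infringement not willful: no ×3 enhancement.
Greater of actual damages ($781,420) or statutory damages ($742,140): $781,420
Costs: 20% of $781,420 = $156,284
Award plus costs: $781,420 + $156,284 = $937,704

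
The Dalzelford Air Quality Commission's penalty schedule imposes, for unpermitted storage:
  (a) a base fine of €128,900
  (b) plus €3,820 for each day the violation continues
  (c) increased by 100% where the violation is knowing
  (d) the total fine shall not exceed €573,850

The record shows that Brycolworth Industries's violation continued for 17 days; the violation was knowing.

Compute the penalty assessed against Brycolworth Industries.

Per-day component: 17 × €3,820 = €64,940
Base plus per-day: €128,900 + €64,940 = €193,840
Enhancement: 100% of €193,840 = €193,840
Enhanced fine: €193,840 + €193,840 = €387,680
Cap at €573,850: €387,680 is within the cap, no reduction.

€387,680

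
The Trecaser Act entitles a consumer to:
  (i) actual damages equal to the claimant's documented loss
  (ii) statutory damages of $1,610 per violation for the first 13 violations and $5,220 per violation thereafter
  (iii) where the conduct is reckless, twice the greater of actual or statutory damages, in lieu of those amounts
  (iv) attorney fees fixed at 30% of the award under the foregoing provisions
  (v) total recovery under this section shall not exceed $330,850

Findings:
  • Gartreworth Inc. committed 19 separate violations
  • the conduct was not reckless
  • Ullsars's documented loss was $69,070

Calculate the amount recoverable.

First 13 violations: 13 × $1,610 = $20,930
Remaining violations: (19 − 13) × $5,220 = $31,320
Statutory damages: $20,930 + $31,320 = $52,250
Conduct not reckless: the in-lieu enhancement does not apply.
Actual plus statutory damages: $69,070 + $52,250 = $121,320
Attorney fees: 30% of $121,320 = $36,396
Total before cap: $121,320 + $36,396 = $157,716
Cap at $330,850: $157,716 is within the cap, no reduction.

$157,716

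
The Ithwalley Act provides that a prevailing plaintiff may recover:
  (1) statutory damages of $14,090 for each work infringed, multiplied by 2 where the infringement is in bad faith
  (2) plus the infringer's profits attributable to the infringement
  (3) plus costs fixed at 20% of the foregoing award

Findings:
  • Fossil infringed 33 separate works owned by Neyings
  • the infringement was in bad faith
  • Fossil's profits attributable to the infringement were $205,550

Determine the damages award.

Award: $1,362,588

Statutory damages: 33 × $14,090 = $464,970
Doubled: 2 × $464,970 = $929,940
Combined award: $929,940 + $205,550 = $1,135,490
Costs: 20% of $1,135,490 = $227,098
Award plus costs: $1,135,490 + $227,098 = $1,362,588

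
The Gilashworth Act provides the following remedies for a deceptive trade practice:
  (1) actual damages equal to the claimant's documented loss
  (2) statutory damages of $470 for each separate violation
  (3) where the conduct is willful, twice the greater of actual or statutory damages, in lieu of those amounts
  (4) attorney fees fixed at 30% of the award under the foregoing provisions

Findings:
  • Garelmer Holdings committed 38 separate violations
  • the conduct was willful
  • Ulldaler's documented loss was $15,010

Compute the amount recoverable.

$46,436

Statutory damages: 38 × $470 = $17,860
Greater of actual damages ($15,010) or statutory damages ($17,860): $17,860
Doubled: 2 × $17,860 = $35,720
Attorney fees: 30% of $35,720 = $10,716
Total recovery: $35,720 + $10,716 = $46,436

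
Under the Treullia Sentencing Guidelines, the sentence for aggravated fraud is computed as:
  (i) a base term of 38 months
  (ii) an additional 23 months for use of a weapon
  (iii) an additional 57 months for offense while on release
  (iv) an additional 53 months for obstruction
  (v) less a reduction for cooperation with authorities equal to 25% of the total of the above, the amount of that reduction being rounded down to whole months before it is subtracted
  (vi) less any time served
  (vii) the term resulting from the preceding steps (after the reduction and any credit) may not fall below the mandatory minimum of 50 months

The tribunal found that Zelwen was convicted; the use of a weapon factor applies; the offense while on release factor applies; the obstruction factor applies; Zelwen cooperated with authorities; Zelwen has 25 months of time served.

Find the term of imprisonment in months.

Use of a weapon enhancement: +23 months
Offense while on release enhancement: +57 months
Obstruction enhancement: +53 months
Adjusted term: 38 months + 23 months + 57 months + 53 months = 171 months
Cooperation with authorities reduction: 25% of 171 months = 42 months (rounded down)
After reduction: 171 − 42 = 129 months
Less time served: 129 months − 25 months = 104 months
Minimum 50 months: 104 months meets the minimum, no increase.

104 months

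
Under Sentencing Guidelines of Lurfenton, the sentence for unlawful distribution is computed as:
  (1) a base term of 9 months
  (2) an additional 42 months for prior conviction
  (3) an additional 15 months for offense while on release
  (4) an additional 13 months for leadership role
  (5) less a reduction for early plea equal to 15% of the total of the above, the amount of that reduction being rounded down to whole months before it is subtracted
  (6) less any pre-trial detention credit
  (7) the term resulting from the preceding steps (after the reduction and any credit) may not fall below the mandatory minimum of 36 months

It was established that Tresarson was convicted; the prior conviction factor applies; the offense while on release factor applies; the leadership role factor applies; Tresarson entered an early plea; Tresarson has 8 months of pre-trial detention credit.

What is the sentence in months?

60 months

Prior conviction enhancement: +42 months
Offense while on release enhancement: +15 months
Leadership role enhancement: +13 months
Adjusted term: 9 months + 42 months + 15 months + 13 months = 79 months
Early plea reduction: 15% of 79 months = 11 months (rounded down)
After reduction: 79 − 11 = 68 months
Less pre-trial detention credit: 68 months − 8 months = 60 months
Minimum 36 months: 60 months meets the minimum, no increase.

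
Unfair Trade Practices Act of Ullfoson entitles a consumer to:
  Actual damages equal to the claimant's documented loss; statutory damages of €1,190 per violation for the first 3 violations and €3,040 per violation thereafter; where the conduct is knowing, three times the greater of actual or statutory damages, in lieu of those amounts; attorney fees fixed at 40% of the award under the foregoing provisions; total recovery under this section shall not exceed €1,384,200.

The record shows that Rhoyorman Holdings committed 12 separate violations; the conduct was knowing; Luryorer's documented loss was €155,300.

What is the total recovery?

First 3 violations: 3 × €1,190 = €3,570
Remaining violations: (12 − 3) × €3,040 = €27,360
Statutory damages: €3,570 + €27,360 = €30,930
Greater of actual damages (€155,300) or statutory damages (€30,930): €155,300
Trebled: 3 × €155,300 = €465,900
Attorney fees: 40% of €465,900 = €186,360
Total before cap: €465,900 + €186,360 = €652,260
Cap at €1,384,200: €652,260 is within the cap, no reduction.

Total recovery: €652,260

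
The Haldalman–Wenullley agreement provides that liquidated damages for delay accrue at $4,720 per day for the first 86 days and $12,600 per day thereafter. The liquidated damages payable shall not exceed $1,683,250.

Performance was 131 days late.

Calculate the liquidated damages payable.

First 86 days: 86 × $4,720 = $405,920
Remaining days: (131 − 86) × $12,600 = $567,000
Accrued per-day damages: $405,920 + $567,000 = $972,920
Cap at $1,683,250: $972,920 is within the cap, no reduction.

Liquidated damages: $972,920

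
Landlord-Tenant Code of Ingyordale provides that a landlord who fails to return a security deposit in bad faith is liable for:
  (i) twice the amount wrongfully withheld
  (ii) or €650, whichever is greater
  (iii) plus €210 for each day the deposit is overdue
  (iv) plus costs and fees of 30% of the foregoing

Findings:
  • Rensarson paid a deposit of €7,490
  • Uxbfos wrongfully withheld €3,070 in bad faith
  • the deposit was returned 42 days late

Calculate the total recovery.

Doubled: 2 × €3,070 = €6,140
Minimum €650: €6,140 meets the minimum, no increase.
Late-return penalty: 42 × €210 = €8,820
Damages plus late penalty: €6,140 + €8,820 = €14,960
Costs and fees: 30% of €14,960 = €4,488
Total recovery: €14,960 + €4,488 = €19,448

€19,448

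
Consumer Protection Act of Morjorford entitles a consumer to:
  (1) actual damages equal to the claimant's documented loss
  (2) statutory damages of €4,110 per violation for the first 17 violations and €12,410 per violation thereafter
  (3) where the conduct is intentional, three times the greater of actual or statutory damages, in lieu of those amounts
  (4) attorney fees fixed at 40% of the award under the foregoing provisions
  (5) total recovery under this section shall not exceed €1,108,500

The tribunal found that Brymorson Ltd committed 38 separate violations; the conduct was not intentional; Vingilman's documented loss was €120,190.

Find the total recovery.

€630,938

First 17 violations: 17 × €4,110 = €69,870
Remaining violations: (38 − 17) × €12,410 = €260,610
Statutory damages: €69,870 + €260,610 = €330,480
Conduct not intentional: the in-lieu enhancement does not apply.
Actual plus statutory damages: €120,190 + €330,480 = €450,670
Attorney fees: 40% of €450,670 = €180,268
Total before cap: €450,670 + €180,268 = €630,938
Cap at €1,108,500: €630,938 is within the cap, no reduction.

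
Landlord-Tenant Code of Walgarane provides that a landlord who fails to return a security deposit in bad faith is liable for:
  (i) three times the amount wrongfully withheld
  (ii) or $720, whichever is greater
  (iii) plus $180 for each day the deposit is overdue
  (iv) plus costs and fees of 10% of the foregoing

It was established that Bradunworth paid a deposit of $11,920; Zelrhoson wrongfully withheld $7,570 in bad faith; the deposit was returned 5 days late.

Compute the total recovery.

Trebled: 3 × $7,570 = $22,710
Minimum $720: $22,710 meets the minimum, no increase.
Late-return penalty: 5 × $180 = $900
Damages plus late penalty: $22,710 + $900 = $23,610
Costs and fees: 10% of $23,610 = $2,361
Total recovery: $23,610 + $2,361 = $25,971

$25,971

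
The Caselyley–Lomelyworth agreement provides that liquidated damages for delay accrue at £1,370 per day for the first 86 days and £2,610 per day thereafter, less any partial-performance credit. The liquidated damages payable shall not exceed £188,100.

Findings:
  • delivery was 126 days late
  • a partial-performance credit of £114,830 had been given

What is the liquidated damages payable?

First 86 days: 86 × £1,370 = £117,820
Remaining days: (126 − 86) × £2,610 = £104,400
Accrued per-day damages: £117,820 + £104,400 = £222,220
Less partial-performance credit: £222,220 − £114,830 = £107,390
Cap at £188,100: £107,390 is within the cap, no reduction.

£107,390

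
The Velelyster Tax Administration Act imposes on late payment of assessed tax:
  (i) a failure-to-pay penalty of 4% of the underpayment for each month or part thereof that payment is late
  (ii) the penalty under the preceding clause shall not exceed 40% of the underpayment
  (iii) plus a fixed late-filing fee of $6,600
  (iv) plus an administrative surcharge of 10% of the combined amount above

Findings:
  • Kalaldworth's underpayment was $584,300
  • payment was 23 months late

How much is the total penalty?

$264,352

Accrued rate: 4% × 23 = 92%, capped at 40% → 40%
Failure-to-pay penalty: 40% of $584,300 = $233,720
Penalty before surcharge: $233,720 + $6,600 = $240,320
Administrative surcharge: 10% of $240,320 = $24,032
Total penalty: $240,320 + $24,032 = $264,352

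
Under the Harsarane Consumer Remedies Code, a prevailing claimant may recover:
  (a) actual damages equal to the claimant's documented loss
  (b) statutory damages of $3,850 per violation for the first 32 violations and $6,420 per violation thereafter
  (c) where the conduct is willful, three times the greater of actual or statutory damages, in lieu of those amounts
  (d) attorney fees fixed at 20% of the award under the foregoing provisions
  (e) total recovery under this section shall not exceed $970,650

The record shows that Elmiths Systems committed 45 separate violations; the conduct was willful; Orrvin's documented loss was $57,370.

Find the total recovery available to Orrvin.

$743,976

First 32 violations: 32 × $3,850 = $123,200
Remaining violations: (45 − 32) × $6,420 = $83,460
Statutory damages: $123,200 + $83,460 = $206,660
Greater of actual damages ($57,370) or statutory damages ($206,660): $206,660
Trebled: 3 × $206,660 = $619,980
Attorney fees: 20% of $619,980 = $123,996
Total before cap: $619,980 + $123,996 = $743,976
Cap at $970,650: $743,976 is within the cap, no reduction.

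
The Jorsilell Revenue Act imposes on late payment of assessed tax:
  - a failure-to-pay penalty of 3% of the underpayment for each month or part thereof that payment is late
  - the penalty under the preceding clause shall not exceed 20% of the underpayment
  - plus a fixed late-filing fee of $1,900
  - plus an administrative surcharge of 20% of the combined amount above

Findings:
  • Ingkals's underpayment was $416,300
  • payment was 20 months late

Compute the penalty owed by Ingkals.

$102,192

Accrued rate: 3% × 20 = 60%, capped at 20% → 20%
Failure-to-pay penalty: 20% of $416,300 = $83,260
Penalty before surcharge: $83,260 + $1,900 = $85,160
Administrative surcharge: 20% of $85,160 = $17,032
Total penalty: $85,160 + $17,032 = $102,192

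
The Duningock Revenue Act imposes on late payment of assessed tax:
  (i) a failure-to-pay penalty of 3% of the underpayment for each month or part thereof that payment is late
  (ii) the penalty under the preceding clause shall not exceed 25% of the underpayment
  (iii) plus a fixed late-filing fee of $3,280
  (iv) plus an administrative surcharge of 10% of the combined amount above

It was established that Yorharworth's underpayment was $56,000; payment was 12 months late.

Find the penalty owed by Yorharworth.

Penalty: $19,008

Accrued rate: 3% × 12 = 36%, capped at 25% → 25%
Failure-to-pay penalty: 25% of $56,000 = $14,000
Penalty before surcharge: $14,000 + $3,280 = $17,280
Administrative surcharge: 10% of $17,280 = $1,728
Total penalty: $17,280 + $1,728 = $19,008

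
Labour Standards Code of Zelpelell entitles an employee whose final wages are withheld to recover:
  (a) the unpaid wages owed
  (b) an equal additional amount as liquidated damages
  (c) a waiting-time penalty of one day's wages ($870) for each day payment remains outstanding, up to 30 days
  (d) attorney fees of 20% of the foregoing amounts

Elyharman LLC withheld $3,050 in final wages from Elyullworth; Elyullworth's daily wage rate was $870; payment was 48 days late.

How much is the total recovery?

$38,640

Liquidated damages (equal amount): $3,050
Penalty days: min(48, 30) = 30
Waiting-time penalty: 30 × $870 = $26,100
Subtotal: $3,050 + $3,050 + $26,100 = $32,200
Attorney fees: 20% of $32,200 = $6,440
Total award: $32,200 + $6,440 = $38,640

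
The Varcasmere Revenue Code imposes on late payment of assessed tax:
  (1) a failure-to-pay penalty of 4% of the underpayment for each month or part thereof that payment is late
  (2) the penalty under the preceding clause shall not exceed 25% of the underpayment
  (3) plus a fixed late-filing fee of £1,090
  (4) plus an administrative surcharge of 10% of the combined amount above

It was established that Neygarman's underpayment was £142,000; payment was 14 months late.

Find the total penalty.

£40,249

Accrued rate: 4% × 14 = 56%, capped at 25% → 25%
Failure-to-pay penalty: 25% of £142,000 = £35,500
Penalty before surcharge: £35,500 + £1,090 = £36,590
Administrative surcharge: 10% of £36,590 = £3,659
Total penalty: £36,590 + £3,659 = £40,249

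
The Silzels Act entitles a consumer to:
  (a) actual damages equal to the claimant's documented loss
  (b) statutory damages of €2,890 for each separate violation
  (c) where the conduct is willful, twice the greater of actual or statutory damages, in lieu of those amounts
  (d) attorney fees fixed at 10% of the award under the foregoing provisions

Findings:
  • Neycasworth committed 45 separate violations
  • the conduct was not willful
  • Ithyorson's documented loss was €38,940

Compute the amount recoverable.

Statutory damages: 45 × €2,890 = €130,050
Conduct not willful: the in-lieu enhancement does not apply.
Actual plus statutory damages: €38,940 + €130,050 = €168,990
Attorney fees: 10% of €168,990 = €16,899
Total recovery: €168,990 + €16,899 = €185,889

€185,889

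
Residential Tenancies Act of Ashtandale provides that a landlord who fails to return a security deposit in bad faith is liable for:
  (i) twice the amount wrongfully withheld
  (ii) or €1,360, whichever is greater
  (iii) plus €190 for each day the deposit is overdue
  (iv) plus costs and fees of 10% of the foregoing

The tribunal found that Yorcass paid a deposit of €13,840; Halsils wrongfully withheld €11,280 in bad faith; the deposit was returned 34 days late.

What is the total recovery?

€31,922

Doubled: 2 × €11,280 = €22,560
Minimum €1,360: €22,560 meets the minimum, no increase.
Late-return penalty: 34 × €190 = €6,460
Damages plus late penalty: €22,560 + €6,460 = €29,020
Costs and fees: 10% of €29,020 = €2,902
Total recovery: €29,020 + €2,902 = €31,922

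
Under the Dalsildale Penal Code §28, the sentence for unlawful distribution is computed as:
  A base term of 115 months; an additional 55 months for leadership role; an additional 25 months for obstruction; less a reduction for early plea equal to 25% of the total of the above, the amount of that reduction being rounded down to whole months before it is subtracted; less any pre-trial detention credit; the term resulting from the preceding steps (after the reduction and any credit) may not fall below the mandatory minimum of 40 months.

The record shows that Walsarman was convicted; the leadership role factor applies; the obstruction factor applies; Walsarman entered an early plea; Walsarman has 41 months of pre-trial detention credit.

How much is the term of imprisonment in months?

106 months

Leadership role enhancement: +55 months
Obstruction enhancement: +25 months
Adjusted term: 115 months + 55 months + 25 months = 195 months
Early plea reduction: 25% of 195 months = 48 months (rounded down)
After reduction: 195 − 48 = 147 months
Less pre-trial detention credit: 147 months − 41 months = 106 months
Minimum 40 months: 106 months meets the minimum, no increase.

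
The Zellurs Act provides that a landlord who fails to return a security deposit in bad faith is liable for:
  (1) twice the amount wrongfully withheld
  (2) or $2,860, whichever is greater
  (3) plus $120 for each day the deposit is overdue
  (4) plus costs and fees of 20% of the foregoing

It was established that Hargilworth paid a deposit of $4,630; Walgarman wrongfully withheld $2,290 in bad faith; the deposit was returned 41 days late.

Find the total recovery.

Doubled: 2 × $2,290 = $4,580
Minimum $2,860: $4,580 meets the minimum, no increase.
Late-return penalty: 41 × $120 = $4,920
Damages plus late penalty: $4,580 + $4,920 = $9,500
Costs and fees: 20% of $9,500 = $1,900
Total recovery: $9,500 + $1,900 = $11,400

$11,400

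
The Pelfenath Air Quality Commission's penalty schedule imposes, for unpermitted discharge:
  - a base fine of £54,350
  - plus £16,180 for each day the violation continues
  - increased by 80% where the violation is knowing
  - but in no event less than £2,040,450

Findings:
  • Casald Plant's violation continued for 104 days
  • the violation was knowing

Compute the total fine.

Per-day component: 104 × £16,180 = £1,682,720
Base plus per-day: £54,350 + £1,682,720 = £1,737,070
Enhancement: 80% of £1,737,070 = £1,389,656
Enhanced fine: £1,737,070 + £1,389,656 = £3,126,726
Minimum £2,040,450: £3,126,726 meets the minimum, no increase.

£3,126,726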